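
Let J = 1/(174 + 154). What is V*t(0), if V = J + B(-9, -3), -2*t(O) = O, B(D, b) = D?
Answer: 0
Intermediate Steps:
t(O) = -O/2
J = 1/328 ≈ 0.0030488
V = -2951/328 (V = 1/328 - 9 = -2951/328 ≈ -8.9969)
V*t(0) = -(-2951)*0/656 = -2951/328*0 = 0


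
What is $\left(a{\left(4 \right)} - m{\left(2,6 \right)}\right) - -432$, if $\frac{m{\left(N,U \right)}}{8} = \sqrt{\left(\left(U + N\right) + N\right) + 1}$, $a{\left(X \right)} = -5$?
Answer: $427 - 8 \sqrt{11} \approx 400.47$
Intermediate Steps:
$m{\left(N,U \right)} = 8 \sqrt{1 + U + 2 N}$ ($m{\left(N,U \right)} = 8 \sqrt{\left(\left(U + N\right) + N\right) + 1} = 8 \sqrt{\left(\left(N + U\right) + N\right) + 1} = 8 \sqrt{\left(U + 2 N\right) + 1} = 8 \sqrt{1 + U + 2 N}$)
$\left(a{\left(4 \right)} - m{\left(2,6 \right)}\right) - -432 = \left(-5 - 8 \sqrt{1 + 6 + 2 \cdot 2}\right) - -432 = \left(-5 - 8 \sqrt{1 + 6 + 4}\right) + 432 = \left(-5 - 8 \sqrt{11}\right) + 432 = 427 - 8 \sqrt{11}$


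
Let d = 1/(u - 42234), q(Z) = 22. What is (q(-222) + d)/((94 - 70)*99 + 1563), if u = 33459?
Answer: 193049/34564725 ≈ 0.0055851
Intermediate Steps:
d = -1/8775 (d = 1/(33459 - 42234) = 1/(-8775) = -1/8775 ≈ -0.00011396)
(q(-222) + d)/((94 - 70)*99 + 1563) = (22 - 1/8775)/((94 - 70)*99 + 1563) = 193049/(8775*(24*99 + 1563)) = 193049/(8775*(2376 + 1563)) = (193049/8775)/3939 = (193049/8775)*(1/3939) = 193049/34564725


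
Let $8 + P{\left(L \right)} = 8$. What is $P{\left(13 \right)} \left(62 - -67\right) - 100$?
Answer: $-100$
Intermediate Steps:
$P{\left(L \right)} = 0$ ($P{\left(L \right)} = -8 + 8 = 0$)
$P{\left(13 \right)} \left(62 - -67\right) - 100 = 0 \left(62 - -67\right) - 100 = 0 \left(62 + 67\right) - 100 = 0 \cdot 129 - 100 = 0 - 100 = -100$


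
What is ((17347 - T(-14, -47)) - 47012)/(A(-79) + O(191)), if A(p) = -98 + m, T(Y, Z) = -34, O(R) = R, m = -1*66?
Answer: -9877/9 ≈ -1097.4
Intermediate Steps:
m = -66
A(p) = -164 (A(p) = -98 - 66 = -164)
((17347 - T(-14, -47)) - 47012)/(A(-79) + O(191)) = ((17347 - 1*(-34)) - 47012)/(-164 + 191) = ((17347 + 34) - 47012)/27 = (17381 - 47012)*(1/27) = -29631*1/27 = -9877/9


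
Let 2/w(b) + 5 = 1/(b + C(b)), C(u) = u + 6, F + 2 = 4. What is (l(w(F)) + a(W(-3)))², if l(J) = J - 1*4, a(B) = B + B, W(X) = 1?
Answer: 13924/2401 ≈ 5.7992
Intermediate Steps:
a(B) = 2*B
F = 2 (F = -2 + 4 = 2)
C(u) = 6 + u
w(b) = 2/(-5 + 1/(6 + 2*b)) (w(b) = 2/(-5 + 1/(b + (6 + b))) = 2/(-5 + 1/(6 + 2*b)))
l(J) = -4 + J (l(J) = J - 4 = -4 + J)
(l(w(F)) + a(W(-3)))² = ((-4 + 4*(-3 - 1*2)/(29 + 10*2)) + 2*1)² = ((-4 + 4*(-3 - 2)/(29 + 20)) + 2)² = ((-4 + 4*(-5)/49) + 2)² = ((-4 + 4*(1/49)*(-5)) + 2)² = ((-4 - 20/49) + 2)² = (-216/49 + 2)² = (-118/49)² = 13924/2401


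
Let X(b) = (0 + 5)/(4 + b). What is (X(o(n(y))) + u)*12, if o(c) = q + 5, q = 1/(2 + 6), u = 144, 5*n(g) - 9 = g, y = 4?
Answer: 126624/73 ≈ 1734.6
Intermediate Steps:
n(g) = 9/5 + g/5
q = 1/8 ≈ 0.12500
o(c) = 41/8 (o(c) = 1/8 + 5 = 41/8)
X(b) = 5/(4 + b)
(X(o(n(y))) + u)*12 = (5/(4 + 41/8) + 144)*12 = (5/(73/8) + 144)*12 = (5*(8/73) + 144)*12 = (40/73 + 144)*12 = (10552/73)*12 = 126624/73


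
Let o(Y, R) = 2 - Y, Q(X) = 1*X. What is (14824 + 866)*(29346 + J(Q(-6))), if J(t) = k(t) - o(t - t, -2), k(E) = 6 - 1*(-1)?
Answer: 460517190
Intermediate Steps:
Q(X) = X
k(E) = 7 (k(E) = 6 + 1 = 7)
J(t) = 5 (J(t) = 7 - (2 - (t - t)) = 7 - (2 - 1*0) = 7 - (2 + 0) = 7 - 1*2 = 7 - 2 = 5)
(14824 + 866)*(29346 + J(Q(-6))) = (14824 + 866)*(29346 + 5) = 15690*29351 = 460517190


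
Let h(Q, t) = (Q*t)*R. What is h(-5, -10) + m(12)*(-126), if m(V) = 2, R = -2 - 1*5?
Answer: -602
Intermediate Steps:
R = -7 (R = -2 - 5 = -7)
h(Q, t) = -7*Q*t (h(Q, t) = (Q*t)*(-7) = -7*Q*t)
h(-5, -10) + m(12)*(-126) = -7*(-5)*(-10) + 2*(-126) = -350 - 252 = -602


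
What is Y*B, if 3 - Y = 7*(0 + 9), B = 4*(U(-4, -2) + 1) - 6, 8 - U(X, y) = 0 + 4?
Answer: -840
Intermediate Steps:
U(X, y) = 4 (U(X, y) = 8 - (0 + 4) = 8 - 1*4 = 8 - 4 = 4)
B = 14 (B = 4*(4 + 1) - 6 = 4*5 - 6 = 20 - 6 = 14)
Y = -60 (Y = 3 - 7*(0 + 9) = 3 - 7*9 = 3 - 1*63 = 3 - 63 = -60)
Y*B = -60*14 = -840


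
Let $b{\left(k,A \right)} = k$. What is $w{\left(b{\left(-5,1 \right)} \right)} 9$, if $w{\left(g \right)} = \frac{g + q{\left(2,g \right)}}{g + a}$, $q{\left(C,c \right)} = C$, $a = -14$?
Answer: $\frac{27}{19} \approx 1.4211$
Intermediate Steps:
$w{\left(g \right)} = \frac{2 + g}{-14 + g}$ ($w{\left(g \right)} = \frac{g + 2}{g - 14} = \frac{2 + g}{-14 + g}$)
$w{\left(b{\left(-5,1 \right)} \right)} 9 = \frac{2 - 5}{-14 - 5} \cdot 9 = \frac{1}{-19} \left(-3\right) 9 = \left(- \frac{1}{19}\right) \left(-3\right) 9 = \frac{3}{19} \cdot 9 = \frac{27}{19}$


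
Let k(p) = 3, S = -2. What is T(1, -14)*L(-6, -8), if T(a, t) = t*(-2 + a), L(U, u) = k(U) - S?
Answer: 70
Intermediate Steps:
L(U, u) = 5 (L(U, u) = 3 - 1*(-2) = 3 + 2 = 5)
T(1, -14)*L(-6, -8) = -14*(-2 + 1)*5 = -14*(-1)*5 = 14*5 = 70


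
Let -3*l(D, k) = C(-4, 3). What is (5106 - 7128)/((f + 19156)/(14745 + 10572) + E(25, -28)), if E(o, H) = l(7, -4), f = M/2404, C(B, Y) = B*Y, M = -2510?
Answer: -61531550748/144748393 ≈ -425.09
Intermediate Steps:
l(D, k) = 4 (l(D, k) = -(-4)*3/3 = -1/3*(-12) = 4)
f = -1255/1202 (f = -2510/2404 = -2510*1/2404 = -1255/1202 ≈ -1.0441)
E(o, H) = 4
(5106 - 7128)/((f + 19156)/(14745 + 10572) + E(25, -28)) = (5106 - 7128)/((-1255/1202 + 19156)/(14745 + 10572) + 4) = -2022/((23024257/1202)/25317 + 4) = -2022/((23024257/1202)*(1/25317) + 4) = -2022/(23024257/30431034 + 4) = -2022/144748393/30431034 = -2022*30431034/144748393 = -61531550748/144748393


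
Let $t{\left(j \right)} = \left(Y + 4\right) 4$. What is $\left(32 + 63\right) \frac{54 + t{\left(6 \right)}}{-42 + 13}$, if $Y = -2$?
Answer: $- \frac{5890}{29} \approx -203.1$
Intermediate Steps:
$t{\left(j \right)} = 8$ ($t{\left(j \right)} = \left(-2 + 4\right) 4 = 2 \cdot 4 = 8$)
$\left(32 + 63\right) \frac{54 + t{\left(6 \right)}}{-42 + 13} = \left(32 + 63\right) \frac{54 + 8}{-42 + 13} = 95 \frac{62}{-29} = 95 \cdot 62 \left(- \frac{1}{29}\right) = 95 \left(- \frac{62}{29}\right) = - \frac{5890}{29}$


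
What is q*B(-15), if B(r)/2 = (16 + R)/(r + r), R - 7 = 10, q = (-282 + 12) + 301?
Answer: -341/5 ≈ -68.200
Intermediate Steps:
q = 31 (q = -270 + 301 = 31)
R = 17 (R = 7 + 10 = 17)
B(r) = 33/r (B(r) = 2*((16 + 17)/(r + r)) = 2*(33/((2*r))) = 2*(33*(1/(2*r))) = 2*(33/(2*r)) = 33/r)
q*B(-15) = 31*(33/(-15)) = 31*(33*(-1/15)) = 31*(-11/5) = -341/5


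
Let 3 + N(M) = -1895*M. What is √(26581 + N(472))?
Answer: I*√867862 ≈ 931.59*I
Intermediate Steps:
N(M) = -3 - 1895*M
√(26581 + N(472)) = √(26581 + (-3 - 1895*472)) = √(26581 + (-3 - 894440)) = √(26581 - 894443) = √(-867862) = I*√867862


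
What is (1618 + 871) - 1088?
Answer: 1401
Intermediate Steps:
(1618 + 871) - 1088 = 2489 - 1088 = 1401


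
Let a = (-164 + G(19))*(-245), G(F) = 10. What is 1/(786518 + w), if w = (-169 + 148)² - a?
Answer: 1/749229 ≈ 1.3347e-6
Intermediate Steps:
a = 37730 (a = (-164 + 10)*(-245) = -154*(-245) = 37730)
w = -37289 (w = (-169 + 148)² - 1*37730 = (-21)² - 37730 = 441 - 37730 = -37289)
1/(786518 + w) = 1/(786518 - 37289) = 1/749229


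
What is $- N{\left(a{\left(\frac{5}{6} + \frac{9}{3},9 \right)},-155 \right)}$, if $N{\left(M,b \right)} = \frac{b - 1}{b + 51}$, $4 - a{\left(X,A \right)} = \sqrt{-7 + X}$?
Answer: $- \frac{3}{2} \approx -1.5$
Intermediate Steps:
$a{\left(X,A \right)} = 4 - \sqrt{-7 + X}$
$N{\left(M,b \right)} = \frac{-1 + b}{51 + b}$
$- N{\left(a{\left(\frac{5}{6} + \frac{9}{3},9 \right)},-155 \right)} = - \frac{-1 - 155}{51 - 155} = - \frac{-156}{-104} = - \frac{\left(-1\right) \left(-156\right)}{104} = \left(-1\right) \frac{3}{2} = - \frac{3}{2}$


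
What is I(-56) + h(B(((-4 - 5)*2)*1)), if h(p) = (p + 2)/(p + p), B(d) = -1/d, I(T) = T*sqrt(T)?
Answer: 37/2 - 112*I*sqrt(14) ≈ 18.5 - 419.07*I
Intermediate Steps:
I(T) = T**(3/2)
h(p) = (2 + p)/(2*p) (h(p) = (2 + p)/((2*p)) = (2 + p)*(1/(2*p)) = (2 + p)/(2*p))
I(-56) + h(B(((-4 - 5)*2)*1)) = (-56)**(3/2) + (2 - 1/(((-4 - 5)*2)*1))/(2*((-1/(((-4 - 5)*2)*1)))) = -112*I*sqrt(14) + (2 - 1/(-9*2*1))/(2*((-1/(-9*2*1)))) = -112*I*sqrt(14) + (2 - 1/((-18*1)))/(2*((-1/((-18*1))))) = -112*I*sqrt(14) + (2 - 1/(-18))/(2*((-1/(-18)))) = -112*I*sqrt(14) + (2 - 1*(-1/18))/(2*((-1*(-1/18)))) = -112*I*sqrt(14) + (2 + 1/18)/(2*(1/18)) = -112*I*sqrt(14) + (1/2)*18*(37/18) = -112*I*sqrt(14) + 37/2 = 37/2 - 112*I*sqrt(14)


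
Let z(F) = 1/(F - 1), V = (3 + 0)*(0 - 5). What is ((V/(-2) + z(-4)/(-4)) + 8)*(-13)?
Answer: -4043/20 ≈ -202.15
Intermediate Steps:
V = -15 (V = 3*(-5) = -15)
z(F) = 1/(-1 + F)
((V/(-2) + z(-4)/(-4)) + 8)*(-13) = ((-15/(-2) + 1/(-1 - 4*(-4))) + 8)*(-13) = ((-15*(-½) - ¼/(-5)) + 8)*(-13) = ((15/2 - ⅕*(-¼)) + 8)*(-13) = ((15/2 + 1/20) + 8)*(-13) = (151/20 + 8)*(-13) = (311/20)*(-13) = -4043/20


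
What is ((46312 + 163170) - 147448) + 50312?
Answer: 112346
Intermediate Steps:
((46312 + 163170) - 147448) + 50312 = (209482 - 147448) + 50312 = 62034 + 50312 = 112346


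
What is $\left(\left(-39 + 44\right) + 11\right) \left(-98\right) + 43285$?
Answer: $41717$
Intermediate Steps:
$\left(\left(-39 + 44\right) + 11\right) \left(-98\right) + 43285 = \left(5 + 11\right) \left(-98\right) + 43285 = 16 \left(-98\right) + 43285 = -1568 + 43285 = 41717$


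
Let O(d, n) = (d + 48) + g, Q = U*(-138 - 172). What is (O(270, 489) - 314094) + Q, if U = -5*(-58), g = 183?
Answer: -403493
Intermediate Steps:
U = 290
Q = -89900 (Q = 290*(-138 - 172) = 290*(-310) = -89900)
O(d, n) = 231 + d (O(d, n) = (d + 48) + 183 = (48 + d) + 183 = 231 + d)
(O(270, 489) - 314094) + Q = ((231 + 270) - 314094) - 89900 = (501 - 314094) - 89900 = -313593 - 89900 = -403493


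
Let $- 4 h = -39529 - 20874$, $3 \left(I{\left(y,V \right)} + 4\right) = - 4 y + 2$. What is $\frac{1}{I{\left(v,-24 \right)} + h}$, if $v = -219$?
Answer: $\frac{12}{184673} \approx 6.498 \cdot 10^{-5}$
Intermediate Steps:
$I{\left(y,V \right)} = - \frac{10}{3} - \frac{4 y}{3}$ ($I{\left(y,V \right)} = -4 + \frac{- 4 y + 2}{3} = -4 + \frac{2 - 4 y}{3} = -4 - \left(- \frac{2}{3} + \frac{4 y}{3}\right) = - \frac{10}{3} - \frac{4 y}{3}$)
$h = \frac{60403}{4}$ ($h = - \frac{-39529 - 20874}{4} = \left(- \frac{1}{4}\right) \left(-60403\right) = \frac{60403}{4} \approx 15101.0$)
$\frac{1}{I{\left(v,-24 \right)} + h} = \frac{1}{\left(- \frac{10}{3} - -292\right) + \frac{60403}{4}} = \frac{1}{\left(- \frac{10}{3} + 292\right) + \frac{60403}{4}} = \frac{1}{\frac{866}{3} + \frac{60403}{4}} = \frac{1}{\frac{184673}{12}} = \frac{12}{184673}$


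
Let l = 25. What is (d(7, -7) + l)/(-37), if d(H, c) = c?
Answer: -18/37 ≈ -0.48649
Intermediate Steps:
(d(7, -7) + l)/(-37) = (-7 + 25)/(-37) = -1/37*18 = -18/37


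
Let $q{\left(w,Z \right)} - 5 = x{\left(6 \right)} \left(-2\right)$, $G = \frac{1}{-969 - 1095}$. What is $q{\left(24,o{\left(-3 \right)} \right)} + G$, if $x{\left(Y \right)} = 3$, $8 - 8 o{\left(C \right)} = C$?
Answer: $- \frac{2065}{2064} \approx -1.0005$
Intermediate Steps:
$G = - \frac{1}{2064}$ ($G = \frac{1}{-2064} = - \frac{1}{2064} \approx -0.0004845$)
$o{\left(C \right)} = 1 - \frac{C}{8}$
$q{\left(w,Z \right)} = -1$ ($q{\left(w,Z \right)} = 5 + 3 \left(-2\right) = 5 - 6 = -1$)
$q{\left(24,o{\left(-3 \right)} \right)} + G = -1 - \frac{1}{2064} = - \frac{2065}{2064}$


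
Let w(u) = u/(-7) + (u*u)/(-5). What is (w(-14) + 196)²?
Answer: 630436/25 ≈ 25217.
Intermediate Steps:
w(u) = -u²/5 - u/7 (w(u) = u*(-⅐) + u²*(-⅕) = -u/7 - u²/5 = -u²/5 - u/7)
(w(-14) + 196)² = (-1/35*(-14)*(5 + 7*(-14)) + 196)² = (-1/35*(-14)*(5 - 98) + 196)² = (-1/35*(-14)*(-93) + 196)² = (-186/5 + 196)² = (794/5)² = 630436/25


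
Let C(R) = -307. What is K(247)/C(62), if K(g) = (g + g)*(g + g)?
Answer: -244036/307 ≈ -794.91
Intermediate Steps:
K(g) = 4*g² (K(g) = (2*g)*(2*g) = 4*g²)
K(247)/C(62) = (4*247²)/(-307) = (4*61009)*(-1/307) = 244036*(-1/307) = -244036/307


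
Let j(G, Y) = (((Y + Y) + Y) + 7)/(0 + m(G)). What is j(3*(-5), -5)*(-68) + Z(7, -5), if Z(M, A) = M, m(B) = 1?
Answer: 551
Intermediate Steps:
j(G, Y) = 7 + 3*Y (j(G, Y) = (((Y + Y) + Y) + 7)/(0 + 1) = ((2*Y + Y) + 7)/1 = (3*Y + 7)*1 = (7 + 3*Y)*1 = 7 + 3*Y)
j(3*(-5), -5)*(-68) + Z(7, -5) = (7 + 3*(-5))*(-68) + 7 = (7 - 15)*(-68) + 7 = -8*(-68) + 7 = 544 + 7 = 551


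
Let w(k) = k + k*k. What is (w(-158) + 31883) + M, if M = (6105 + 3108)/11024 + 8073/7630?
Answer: 2384223975811/42056560 ≈ 56691.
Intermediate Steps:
M = 79645971/42056560 (M = 9213*(1/11024) + 8073*(1/7630) = 9213/11024 + 8073/7630 = 79645971/42056560 ≈ 1.8938)
w(k) = k + k²
(w(-158) + 31883) + M = (-158*(1 - 158) + 31883) + 79645971/42056560 = (-158*(-157) + 31883) + 79645971/42056560 = (24806 + 31883) + 79645971/42056560 = 56689 + 79645971/42056560 = 2384223975811/42056560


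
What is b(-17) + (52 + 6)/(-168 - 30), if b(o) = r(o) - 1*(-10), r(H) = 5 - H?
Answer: 3139/99 ≈ 31.707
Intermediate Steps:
b(o) = 15 - o (b(o) = (5 - o) - 1*(-10) = (5 - o) + 10 = 15 - o)
b(-17) + (52 + 6)/(-168 - 30) = (15 - 1*(-17)) + (52 + 6)/(-168 - 30) = (15 + 17) + 58/(-198) = 32 + 58*(-1/198) = 32 - 29/99 = 3139/99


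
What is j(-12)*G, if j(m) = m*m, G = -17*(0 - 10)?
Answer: 24480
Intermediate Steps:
G = 170 (G = -17*(-10) = 170)
j(m) = m²
j(-12)*G = (-12)²*170 = 144*170 = 24480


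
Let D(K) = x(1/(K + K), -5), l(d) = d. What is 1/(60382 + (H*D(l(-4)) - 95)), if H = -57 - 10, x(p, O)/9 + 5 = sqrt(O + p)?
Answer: 506416/32072053601 + 1206*I*sqrt(82)/32072053601 ≈ 1.579e-5 + 3.4051e-7*I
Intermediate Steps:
x(p, O) = -45 + 9*sqrt(O + p)
H = -67
D(K) = -45 + 9*sqrt(-5 + 1/(2*K)) (D(K) = -45 + 9*sqrt(-5 + 1/(K + K)) = -45 + 9*sqrt(-5 + 1/(2*K)))
1/(60382 + (H*D(l(-4)) - 95)) = 1/(60382 + (-67*(-45 + 9*sqrt(-20 + 2/(-4))/2) - 95)) = 1/(60382 + (-67*(-45 + 9*sqrt(-20 + 2*(-1/4))/2) - 95)) = 1/(60382 + (-67*(-45 + 9*sqrt(-20 - 1/2)/2) - 95)) = 1/(60382 + (-67*(-45 + 9*sqrt(-41/2)/2) - 95)) = 1/(60382 + (-67*(-45 + 9*(I*sqrt(82)/2)/2) - 95)) = 1/(60382 + (-67*(-45 + 9*I*sqrt(82)/4) - 95)) = 1/(60382 + ((3015 - 603*I*sqrt(82)/4) - 95)) = 1/(60382 + (2920 - 603*I*sqrt(82)/4)) = 1/(63302 - 603*I*sqrt(82)/4)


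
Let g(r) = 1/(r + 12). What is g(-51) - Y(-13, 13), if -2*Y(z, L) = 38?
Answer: 740/39 ≈ 18.974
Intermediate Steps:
Y(z, L) = -19 (Y(z, L) = -1/2*38 = -19)
g(r) = 1/(12 + r)
g(-51) - Y(-13, 13) = 1/(12 - 51) - 1*(-19) = 1/(-39) + 19 = -1/39 + 19 = 740/39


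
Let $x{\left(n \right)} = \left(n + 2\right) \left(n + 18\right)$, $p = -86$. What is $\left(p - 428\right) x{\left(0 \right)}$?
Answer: $-18504$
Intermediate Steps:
$x{\left(n \right)} = \left(2 + n\right) \left(18 + n\right)$
$\left(p - 428\right) x{\left(0 \right)} = \left(-86 - 428\right) \left(36 + 0^{2} + 20 \cdot 0\right) = - 514 \left(36 + 0 + 0\right) = \left(-514\right) 36 = -18504$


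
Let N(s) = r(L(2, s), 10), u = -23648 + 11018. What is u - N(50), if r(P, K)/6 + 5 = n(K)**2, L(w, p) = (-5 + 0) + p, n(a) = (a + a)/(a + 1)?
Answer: -1527000/121 ≈ -12620.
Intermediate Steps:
n(a) = 2*a/(1 + a) (n(a) = (2*a)/(1 + a) = 2*a/(1 + a))
u = -12630
L(w, p) = -5 + p
r(P, K) = -30 + 24*K**2/(1 + K)**2 (r(P, K) = -30 + 6*(2*K/(1 + K))**2 = -30 + 6*(4*K**2/(1 + K)**2) = -30 + 24*K**2/(1 + K)**2)
N(s) = -1230/121 (N(s) = -30 + 24*10**2/(1 + 10)**2 = -30 + 24*100/11**2 = -30 + 24*100*(1/121) = -30 + 2400/121 = -1230/121)
u - N(50) = -12630 - 1*(-1230/121) = -12630 + 1230/121 = -1527000/121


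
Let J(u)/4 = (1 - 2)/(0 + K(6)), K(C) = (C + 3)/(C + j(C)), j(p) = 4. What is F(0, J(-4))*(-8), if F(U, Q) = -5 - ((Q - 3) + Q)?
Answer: -496/9 ≈ -55.111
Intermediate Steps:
K(C) = (3 + C)/(4 + C) (K(C) = (C + 3)/(C + 4) = (3 + C)/(4 + C))
J(u) = -40/9 (J(u) = 4*((1 - 2)/(0 + (3 + 6)/(4 + 6))) = 4*(-1/(0 + 9/10)) = 4*(-1/9/10) = 4*(-1*10/9) = 4*(-10/9) = -40/9)
F(U, Q) = -2 - 2*Q (F(U, Q) = -5 - ((-3 + Q) + Q) = -5 - (-3 + 2*Q) = -5 + (3 - 2*Q) = -2 - 2*Q)
F(0, J(-4))*(-8) = (-2 - 2*(-40/9))*(-8) = (-2 + 80/9)*(-8) = (62/9)*(-8) = -496/9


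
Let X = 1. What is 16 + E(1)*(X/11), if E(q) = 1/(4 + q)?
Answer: 881/55 ≈ 16.018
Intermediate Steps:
16 + E(1)*(X/11) = 16 + (1/11)/(4 + 1) = 16 + (1*(1/11))/5 = 16 + (⅕)*(1/11) = 16 + 1/55 = 881/55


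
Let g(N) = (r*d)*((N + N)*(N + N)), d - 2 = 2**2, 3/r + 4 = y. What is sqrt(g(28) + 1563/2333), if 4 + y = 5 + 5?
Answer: sqrt(153623745615)/2333 ≈ 168.00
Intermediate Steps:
y = 6 (y = -4 + (5 + 5) = -4 + 10 = 6)
r = 3/2 (r = 3/(-4 + 6) = 3/2 ≈ 1.5000)
d = 6 (d = 2 + 2**2 = 2 + 4 = 6)
g(N) = 36*N**2 (g(N) = ((3/2)*6)*((N + N)*(N + N)) = 9*((2*N)*(2*N)) = 9*(4*N**2) = 36*N**2)
sqrt(g(28) + 1563/2333) = sqrt(36*28**2 + 1563/2333) = sqrt(36*784 + 1563*(1/2333)) = sqrt(28224 + 1563/2333) = sqrt(65848155/2333) = sqrt(153623745615)/2333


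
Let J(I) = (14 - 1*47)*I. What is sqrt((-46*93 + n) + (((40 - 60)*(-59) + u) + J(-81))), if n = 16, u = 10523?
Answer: sqrt(10114) ≈ 100.57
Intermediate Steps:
J(I) = -33*I (J(I) = (14 - 47)*I = -33*I)
sqrt((-46*93 + n) + (((40 - 60)*(-59) + u) + J(-81))) = sqrt((-46*93 + 16) + (((40 - 60)*(-59) + 10523) - 33*(-81))) = sqrt((-4278 + 16) + ((-20*(-59) + 10523) + 2673)) = sqrt(-4262 + ((1180 + 10523) + 2673)) = sqrt(-4262 + (11703 + 2673)) = sqrt(-4262 + 14376) = sqrt(10114)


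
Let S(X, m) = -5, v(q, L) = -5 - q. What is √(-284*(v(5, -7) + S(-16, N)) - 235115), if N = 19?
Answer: I*√230855 ≈ 480.47*I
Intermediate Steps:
√(-284*(v(5, -7) + S(-16, N)) - 235115) = √(-284*((-5 - 1*5) - 5) - 235115) = √(-284*((-5 - 5) - 5) - 235115) = √(-284*(-10 - 5) - 235115) = √(-284*(-15) - 235115) = √(4260 - 235115) = √(-230855) = I*√230855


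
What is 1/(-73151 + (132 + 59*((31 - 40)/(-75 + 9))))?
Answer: -22/1606241 ≈ -1.3697e-5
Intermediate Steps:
1/(-73151 + (132 + 59*((31 - 40)/(-75 + 9)))) = 1/(-73151 + (132 + 59*(-9/(-66)))) = 1/(-73151 + (132 + 59*(-9*(-1/66)))) = 1/(-73151 + (132 + 59*(3/22))) = 1/(-73151 + (132 + 177/22)) = 1/(-73151 + 3081/22) = 1/(-1606241/22) = -22/1606241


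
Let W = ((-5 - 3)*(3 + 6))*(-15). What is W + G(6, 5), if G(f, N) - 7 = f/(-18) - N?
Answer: 3245/3 ≈ 1081.7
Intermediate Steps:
G(f, N) = 7 - N - f/18 (G(f, N) = 7 + (f/(-18) - N) = 7 + (f*(-1/18) - N) = 7 + (-f/18 - N) = 7 + (-N - f/18) = 7 - N - f/18)
W = 1080 (W = -8*9*(-15) = -72*(-15) = 1080)
W + G(6, 5) = 1080 + (7 - 1*5 - 1/18*6) = 1080 + (7 - 5 - ⅓) = 1080 + 5/3 = 3245/3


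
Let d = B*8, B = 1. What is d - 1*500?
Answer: -492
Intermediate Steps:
d = 8 (d = 1*8 = 8)
d - 1*500 = 8 - 1*500 = 8 - 500 = -492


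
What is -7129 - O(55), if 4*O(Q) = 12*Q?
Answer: -7294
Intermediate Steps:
O(Q) = 3*Q (O(Q) = (12*Q)/4 = 3*Q)
-7129 - O(55) = -7129 - 3*55 = -7129 - 1*165 = -7129 - 165 = -7294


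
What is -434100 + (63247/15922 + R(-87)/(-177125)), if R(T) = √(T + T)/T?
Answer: -6911676953/15922 + I*√174/15409875 ≈ -4.341e+5 + 8.56e-7*I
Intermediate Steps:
R(T) = √2/√T (R(T) = √(2*T)/T = (√2*√T)/T = √2/√T)
-434100 + (63247/15922 + R(-87)/(-177125)) = -434100 + (63247/15922 + (√2/√(-87))/(-177125)) = -434100 + (63247*(1/15922) + (√2*(-I*√87/87))*(-1/177125)) = -434100 + (63247/15922 - I*√174/87*(-1/177125)) = -434100 + (63247/15922 + I*√174/15409875) = -6911676953/15922 + I*√174/15409875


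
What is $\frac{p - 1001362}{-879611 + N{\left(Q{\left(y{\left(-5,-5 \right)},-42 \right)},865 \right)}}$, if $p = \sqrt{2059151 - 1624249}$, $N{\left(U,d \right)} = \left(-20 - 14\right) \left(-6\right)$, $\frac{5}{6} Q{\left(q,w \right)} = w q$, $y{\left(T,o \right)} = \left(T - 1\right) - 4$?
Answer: $\frac{1001362}{879407} - \frac{\sqrt{434902}}{879407} \approx 1.1379$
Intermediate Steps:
$y{\left(T,o \right)} = -5 + T$ ($y{\left(T,o \right)} = \left(-1 + T\right) - 4 = -5 + T$)
$Q{\left(q,w \right)} = \frac{6 q w}{5}$ ($Q{\left(q,w \right)} = \frac{6 w q}{5} = \frac{6 q w}{5}$)
$N{\left(U,d \right)} = 204$ ($N{\left(U,d \right)} = \left(-34\right) \left(-6\right) = 204$)
$p = \sqrt{434902} \approx 659.47$
$\frac{p - 1001362}{-879611 + N{\left(Q{\left(y{\left(-5,-5 \right)},-42 \right)},865 \right)}} = \frac{\sqrt{434902} - 1001362}{-879611 + 204} = \frac{-1001362 + \sqrt{434902}}{-879407} = \left(-1001362 + \sqrt{434902}\right) \left(- \frac{1}{879407}\right) = \frac{1001362}{879407} - \frac{\sqrt{434902}}{879407}$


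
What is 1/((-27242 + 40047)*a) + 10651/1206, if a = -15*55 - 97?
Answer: 31436985376/3559572315 ≈ 8.8317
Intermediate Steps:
a = -922 (a = -825 - 97 = -922)
1/((-27242 + 40047)*a) + 10651/1206 = 1/((-27242 + 40047)*(-922)) + 10651/1206 = -1/922/12805 + 10651*(1/1206) = (1/12805)*(-1/922) + 10651/1206 = -1/11806210 + 10651/1206 = 31436985376/3559572315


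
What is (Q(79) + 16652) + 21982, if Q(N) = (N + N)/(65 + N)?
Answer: 2781727/72 ≈ 38635.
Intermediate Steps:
Q(N) = 2*N/(65 + N) (Q(N) = (2*N)/(65 + N) = 2*N/(65 + N))
(Q(79) + 16652) + 21982 = (2*79/(65 + 79) + 16652) + 21982 = (2*79/144 + 16652) + 21982 = (2*79*(1/144) + 16652) + 21982 = (79/72 + 16652) + 21982 = 1199023/72 + 21982 = 2781727/72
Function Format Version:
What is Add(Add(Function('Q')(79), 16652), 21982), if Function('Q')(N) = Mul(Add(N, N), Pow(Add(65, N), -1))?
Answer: Rational(2781727, 72) ≈ 38635.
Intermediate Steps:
Function('Q')(N) = Mul(2, N, Pow(Add(65, N), -1)) (Function('Q')(N) = Mul(Mul(2, N), Pow(Add(65, N), -1)) = Mul(2, N, Pow(Add(65, N), -1)))
Add(Add(Function('Q')(79), 16652), 21982) = Add(Add(Mul(2, 79, Pow(Add(65, 79), -1)), 16652), 21982) = Add(Add(Mul(2, 79, Pow(144, -1)), 16652), 21982) = Add(Add(Mul(2, 79, Rational(1, 144)), 16652), 21982) = Add(Add(Rational(79, 72), 16652), 21982) = Add(Rational(1199023, 72), 21982) = Rational(2781727, 72)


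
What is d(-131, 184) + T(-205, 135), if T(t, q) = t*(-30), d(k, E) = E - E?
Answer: 6150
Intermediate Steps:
d(k, E) = 0
T(t, q) = -30*t
d(-131, 184) + T(-205, 135) = 0 - 30*(-205) = 0 + 6150 = 6150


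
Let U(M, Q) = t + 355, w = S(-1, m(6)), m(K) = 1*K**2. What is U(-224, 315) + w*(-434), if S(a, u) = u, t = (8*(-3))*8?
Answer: -15461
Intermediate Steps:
m(K) = K**2
t = -192 (t = -24*8 = -192)
w = 36 (w = 6**2 = 36)
U(M, Q) = 163 (U(M, Q) = -192 + 355 = 163)
U(-224, 315) + w*(-434) = 163 + 36*(-434) = 163 - 15624 = -15461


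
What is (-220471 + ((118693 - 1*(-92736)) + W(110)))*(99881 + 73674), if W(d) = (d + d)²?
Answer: 6830777690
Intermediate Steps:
W(d) = 4*d² (W(d) = (2*d)² = 4*d²)
(-220471 + ((118693 - 1*(-92736)) + W(110)))*(99881 + 73674) = (-220471 + ((118693 - 1*(-92736)) + 4*110²))*(99881 + 73674) = (-220471 + ((118693 + 92736) + 4*12100))*173555 = (-220471 + (211429 + 48400))*173555 = (-220471 + 259829)*173555 = 39358*173555 = 6830777690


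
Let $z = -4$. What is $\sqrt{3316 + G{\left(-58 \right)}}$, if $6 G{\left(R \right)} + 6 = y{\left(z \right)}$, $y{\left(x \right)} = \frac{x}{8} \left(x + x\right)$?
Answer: $\frac{7 \sqrt{609}}{3} \approx 57.582$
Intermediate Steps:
$y{\left(x \right)} = \frac{x^{2}}{4}$ ($y{\left(x \right)} = x \frac{1}{8} \cdot 2 x = \frac{x}{8} \cdot 2 x = \frac{x^{2}}{4}$)
$G{\left(R \right)} = - \frac{1}{3}$ ($G{\left(R \right)} = -1 + \frac{\frac{1}{4} \left(-4\right)^{2}}{6} = -1 + \frac{\frac{1}{4} \cdot 16}{6} = -1 + \frac{1}{6} \cdot 4 = -1 + \frac{2}{3} = - \frac{1}{3}$)
$\sqrt{3316 + G{\left(-58 \right)}} = \sqrt{3316 - \frac{1}{3}} = \sqrt{\frac{9947}{3}} = \frac{7 \sqrt{609}}{3}$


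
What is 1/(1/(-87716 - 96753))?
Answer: -184469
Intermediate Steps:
1/(1/(-87716 - 96753)) = 1/(1/(-184469)) = 1/(-1/184469) = -184469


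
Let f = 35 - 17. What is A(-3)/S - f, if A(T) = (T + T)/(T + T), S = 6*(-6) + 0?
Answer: -649/36 ≈ -18.028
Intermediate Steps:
f = 18
S = -36 (S = -36 + 0 = -36)
A(T) = 1 (A(T) = (2*T)/((2*T)) = (2*T)*(1/(2*T)) = 1)
A(-3)/S - f = 1/(-36) - 1*18 = 1*(-1/36) - 18 = -1/36 - 18 = -649/36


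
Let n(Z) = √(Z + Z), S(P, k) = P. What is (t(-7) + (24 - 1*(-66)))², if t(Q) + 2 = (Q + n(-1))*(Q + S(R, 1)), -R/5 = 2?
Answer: 42271 - 7038*I*√2 ≈ 42271.0 - 9953.2*I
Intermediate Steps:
R = -10 (R = -5*2 = -10)
n(Z) = √2*√Z (n(Z) = √(2*Z) = √2*√Z)
t(Q) = -2 + (-10 + Q)*(Q + I*√2) (t(Q) = -2 + (Q + √2*√(-1))*(Q - 10) = -2 + (Q + √2*I)*(-10 + Q) = -2 + (Q + I*√2)*(-10 + Q) = -2 + (-10 + Q)*(Q + I*√2))
(t(-7) + (24 - 1*(-66)))² = ((-2 + (-7)² - 10*(-7) - 10*I*√2 + I*(-7)*√2) + (24 - 1*(-66)))² = ((-2 + 49 + 70 - 10*I*√2 - 7*I*√2) + (24 + 66))² = ((117 - 17*I*√2) + 90)² = (207 - 17*I*√2)²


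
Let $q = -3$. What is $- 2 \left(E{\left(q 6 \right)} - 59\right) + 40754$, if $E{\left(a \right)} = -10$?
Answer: $40892$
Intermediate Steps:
$- 2 \left(E{\left(q 6 \right)} - 59\right) + 40754 = - 2 \left(-10 - 59\right) + 40754 = \left(-2\right) \left(-69\right) + 40754 = 138 + 40754 = 40892$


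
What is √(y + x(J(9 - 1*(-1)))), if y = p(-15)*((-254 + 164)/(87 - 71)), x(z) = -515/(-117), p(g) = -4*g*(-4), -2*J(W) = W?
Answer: √2060045/39 ≈ 36.802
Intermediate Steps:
J(W) = -W/2
p(g) = 16*g
x(z) = 515/117 (x(z) = -515*(-1/117) = 515/117)
y = 1350 (y = (16*(-15))*((-254 + 164)/(87 - 71)) = -(-21600)/16 = -240*(-45/8) = 1350)
√(y + x(J(9 - 1*(-1)))) = √(1350 + 515/117) = √(158465/117) = √2060045/39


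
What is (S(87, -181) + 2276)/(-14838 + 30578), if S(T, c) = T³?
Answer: 660779/15740 ≈ 41.981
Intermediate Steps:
(S(87, -181) + 2276)/(-14838 + 30578) = (87³ + 2276)/(-14838 + 30578) = (658503 + 2276)/15740 = 660779*(1/15740) = 660779/15740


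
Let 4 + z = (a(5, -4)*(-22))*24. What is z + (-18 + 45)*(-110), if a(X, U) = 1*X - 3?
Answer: -4030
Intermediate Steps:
a(X, U) = -3 + X (a(X, U) = X - 3 = -3 + X)
z = -1060 (z = -4 + ((-3 + 5)*(-22))*24 = -4 + (2*(-22))*24 = -4 - 44*24 = -4 - 1056 = -1060)
z + (-18 + 45)*(-110) = -1060 + (-18 + 45)*(-110) = -1060 + 27*(-110) = -1060 - 2970 = -4030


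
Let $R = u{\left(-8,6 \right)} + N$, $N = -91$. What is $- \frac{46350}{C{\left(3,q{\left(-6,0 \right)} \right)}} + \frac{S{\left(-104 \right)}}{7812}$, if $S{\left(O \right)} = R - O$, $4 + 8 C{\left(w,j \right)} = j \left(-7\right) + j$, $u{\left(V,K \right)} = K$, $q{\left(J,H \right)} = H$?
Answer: $\frac{724172419}{7812} \approx 92700.0$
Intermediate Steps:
$C{\left(w,j \right)} = - \frac{1}{2} - \frac{3 j}{4}$ ($C{\left(w,j \right)} = - \frac{1}{2} + \frac{j \left(-7\right) + j}{8} = - \frac{1}{2} + \frac{- 7 j + j}{8} = - \frac{1}{2} + \frac{\left(-6\right) j}{8} = - \frac{1}{2} - \frac{3 j}{4}$)
$R = -85$ ($R = 6 - 91 = -85$)
$S{\left(O \right)} = -85 - O$
$- \frac{46350}{C{\left(3,q{\left(-6,0 \right)} \right)}} + \frac{S{\left(-104 \right)}}{7812} = - \frac{46350}{- \frac{1}{2} - 0} + \frac{-85 - -104}{7812} = - \frac{46350}{- \frac{1}{2} + 0} + \left(-85 + 104\right) \frac{1}{7812} = - \frac{46350}{- \frac{1}{2}} + 19 \cdot \frac{1}{7812} = \left(-46350\right) \left(-2\right) + \frac{19}{7812} = 92700 + \frac{19}{7812} = \frac{724172419}{7812}$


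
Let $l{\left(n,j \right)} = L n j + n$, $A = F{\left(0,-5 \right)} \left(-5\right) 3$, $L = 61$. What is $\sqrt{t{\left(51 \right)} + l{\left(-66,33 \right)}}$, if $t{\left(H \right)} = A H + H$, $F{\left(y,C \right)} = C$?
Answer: $2 i \sqrt{32262} \approx 359.23 i$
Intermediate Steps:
$A = 75$ ($A = \left(-5\right) \left(-5\right) 3 = 25 \cdot 3 = 75$)
$t{\left(H \right)} = 76 H$ ($t{\left(H \right)} = 75 H + H = 76 H$)
$l{\left(n,j \right)} = n + 61 j n$ ($l{\left(n,j \right)} = 61 n j + n = 61 j n + n = n + 61 j n$)
$\sqrt{t{\left(51 \right)} + l{\left(-66,33 \right)}} = \sqrt{76 \cdot 51 - 66 \left(1 + 61 \cdot 33\right)} = \sqrt{3876 - 66 \left(1 + 2013\right)} = \sqrt{3876 - 132924} = \sqrt{-129048} = 2 i \sqrt{32262}$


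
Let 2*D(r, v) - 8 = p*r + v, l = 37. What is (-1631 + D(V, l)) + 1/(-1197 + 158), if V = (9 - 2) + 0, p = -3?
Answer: -1682142/1039 ≈ -1619.0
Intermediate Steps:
V = 7 (V = 7 + 0 = 7)
D(r, v) = 4 + v/2 - 3*r/2 (D(r, v) = 4 + (-3*r + v)/2 = 4 + (v - 3*r)/2 = 4 + (v/2 - 3*r/2) = 4 + v/2 - 3*r/2)
(-1631 + D(V, l)) + 1/(-1197 + 158) = (-1631 + (4 + (1/2)*37 - 3/2*7)) + 1/(-1197 + 158) = (-1631 + (4 + 37/2 - 21/2)) + 1/(-1039) = (-1631 + 12) - 1/1039 = -1619 - 1/1039 = -1682142/1039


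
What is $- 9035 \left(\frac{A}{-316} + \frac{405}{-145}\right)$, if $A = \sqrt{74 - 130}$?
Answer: $\frac{731835}{29} + \frac{9035 i \sqrt{14}}{158} \approx 25236.0 + 213.96 i$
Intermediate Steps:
$A = 2 i \sqrt{14}$ ($A = \sqrt{-56} = 2 i \sqrt{14} \approx 7.4833 i$)
$- 9035 \left(\frac{A}{-316} + \frac{405}{-145}\right) = - 9035 \left(\frac{2 i \sqrt{14}}{-316} + \frac{405}{-145}\right) = - 9035 \left(2 i \sqrt{14} \left(- \frac{1}{316}\right) + 405 \left(- \frac{1}{145}\right)\right) = - 9035 \left(- \frac{i \sqrt{14}}{158} - \frac{81}{29}\right) = - 9035 \left(- \frac{81}{29} - \frac{i \sqrt{14}}{158}\right) = \frac{731835}{29} + \frac{9035 i \sqrt{14}}{158}$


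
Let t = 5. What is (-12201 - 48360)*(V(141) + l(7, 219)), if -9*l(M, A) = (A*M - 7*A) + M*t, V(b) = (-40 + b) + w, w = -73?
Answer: -1460193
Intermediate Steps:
V(b) = -113 + b (V(b) = (-40 + b) - 73 = -113 + b)
l(M, A) = -5*M/9 + 7*A/9 - A*M/9 (l(M, A) = -((A*M - 7*A) + M*5)/9 = -((-7*A + A*M) + 5*M)/9 = -(-7*A + 5*M + A*M)/9 = -5*M/9 + 7*A/9 - A*M/9)
(-12201 - 48360)*(V(141) + l(7, 219)) = (-12201 - 48360)*((-113 + 141) + (-5/9*7 + (7/9)*219 - ⅑*219*7)) = -60561*(28 + (-35/9 + 511/3 - 511/3)) = -60561*(28 - 35/9) = -60561*217/9 = -1460193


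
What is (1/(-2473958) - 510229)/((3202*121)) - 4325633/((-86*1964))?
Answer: 983245032026794189/40474264331520536 ≈ 24.293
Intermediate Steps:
(1/(-2473958) - 510229)/((3202*121)) - 4325633/((-86*1964)) = (-1/2473958 - 510229)/387442 - 4325633/(-168904) = -1262285116383/2473958*1/387442 - 4325633*(-1/168904) = -1262285116383/958515235436 + 4325633/168904 = 983245032026794189/40474264331520536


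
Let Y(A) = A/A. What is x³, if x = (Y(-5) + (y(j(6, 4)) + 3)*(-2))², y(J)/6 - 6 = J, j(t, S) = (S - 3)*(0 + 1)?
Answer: 496981290961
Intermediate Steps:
j(t, S) = -3 + S (j(t, S) = (-3 + S)*1 = -3 + S)
y(J) = 36 + 6*J
Y(A) = 1
x = 7921 (x = (1 + ((36 + 6*(-3 + 4)) + 3)*(-2))² = (1 + ((36 + 6*1) + 3)*(-2))² = (1 + ((36 + 6) + 3)*(-2))² = (1 + (42 + 3)*(-2))² = (1 + 45*(-2))² = (1 - 90)² = (-89)² = 7921)
x³ = 7921³ = 496981290961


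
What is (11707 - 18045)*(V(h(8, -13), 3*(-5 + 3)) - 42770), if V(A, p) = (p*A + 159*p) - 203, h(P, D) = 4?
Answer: 278561438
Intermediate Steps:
V(A, p) = -203 + 159*p + A*p (V(A, p) = (A*p + 159*p) - 203 = (159*p + A*p) - 203 = -203 + 159*p + A*p)
(11707 - 18045)*(V(h(8, -13), 3*(-5 + 3)) - 42770) = (11707 - 18045)*((-203 + 159*(3*(-5 + 3)) + 4*(3*(-5 + 3))) - 42770) = -6338*((-203 + 159*(3*(-2)) + 4*(3*(-2))) - 42770) = -6338*((-203 + 159*(-6) + 4*(-6)) - 42770) = -6338*((-203 - 954 - 24) - 42770) = -6338*(-1181 - 42770) = -6338*(-43951) = 278561438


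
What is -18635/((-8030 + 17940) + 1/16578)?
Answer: -308931030/164287981 ≈ -1.8804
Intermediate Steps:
-18635/((-8030 + 17940) + 1/16578) = -18635/(9910 + 1/16578) = -18635/164287981/16578 = -18635*16578/164287981 = -308931030/164287981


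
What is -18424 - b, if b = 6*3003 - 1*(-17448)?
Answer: -53890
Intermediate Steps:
b = 35466 (b = 18018 + 17448 = 35466)
-18424 - b = -18424 - 1*35466 = -18424 - 35466 = -53890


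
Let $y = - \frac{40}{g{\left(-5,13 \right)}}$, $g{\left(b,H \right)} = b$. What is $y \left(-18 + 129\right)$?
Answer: $888$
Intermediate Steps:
$y = 8$ ($y = - \frac{40}{-5} = \left(-40\right) \left(- \frac{1}{5}\right) = 8$)
$y \left(-18 + 129\right) = 8 \left(-18 + 129\right) = 8 \cdot 111 = 888$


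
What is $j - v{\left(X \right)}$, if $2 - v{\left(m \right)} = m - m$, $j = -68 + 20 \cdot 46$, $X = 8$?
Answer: $850$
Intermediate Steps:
$j = 852$ ($j = -68 + 920 = 852$)
$v{\left(m \right)} = 2$ ($v{\left(m \right)} = 2 - \left(m - m\right) = 2 - 0 = 2 + 0 = 2$)
$j - v{\left(X \right)} = 852 - 2 = 850$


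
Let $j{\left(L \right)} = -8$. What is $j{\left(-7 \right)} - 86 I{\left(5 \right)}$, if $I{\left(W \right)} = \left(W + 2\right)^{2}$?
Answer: $-4222$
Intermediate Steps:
$I{\left(W \right)} = \left(2 + W\right)^{2}$
$j{\left(-7 \right)} - 86 I{\left(5 \right)} = -8 - 86 \left(2 + 5\right)^{2} = -8 - 86 \cdot 7^{2} = -8 - 4214 = -4222$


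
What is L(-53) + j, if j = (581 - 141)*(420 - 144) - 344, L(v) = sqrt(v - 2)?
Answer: 121096 + I*sqrt(55) ≈ 1.211e+5 + 7.4162*I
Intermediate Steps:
L(v) = sqrt(-2 + v)
j = 121096 (j = 440*276 - 344 = 121440 - 344 = 121096)
L(-53) + j = sqrt(-2 - 53) + 121096 = sqrt(-55) + 121096 = I*sqrt(55) + 121096 = 121096 + I*sqrt(55)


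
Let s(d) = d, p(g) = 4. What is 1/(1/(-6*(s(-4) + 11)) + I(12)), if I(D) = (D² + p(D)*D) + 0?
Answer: 42/8063 ≈ 0.0052090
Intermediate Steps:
I(D) = D² + 4*D (I(D) = (D² + 4*D) + 0 = D² + 4*D)
1/(1/(-6*(s(-4) + 11)) + I(12)) = 1/(1/(-6*(-4 + 11)) + 12*(4 + 12)) = 1/(1/(-6*7) + 12*16) = 1/(1/(-42) + 192) = 1/(-1/42 + 192) = 1/(8063/42) = 42/8063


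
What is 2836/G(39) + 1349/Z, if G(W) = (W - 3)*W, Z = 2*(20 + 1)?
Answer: 167759/4914 ≈ 34.139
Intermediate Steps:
Z = 42 (Z = 2*21 = 42)
G(W) = W*(-3 + W) (G(W) = (-3 + W)*W = W*(-3 + W))
2836/G(39) + 1349/Z = 2836/((39*(-3 + 39))) + 1349/42 = 2836/((39*36)) + 1349*(1/42) = 2836/1404 + 1349/42 = 2836*(1/1404) + 1349/42 = 709/351 + 1349/42 = 167759/4914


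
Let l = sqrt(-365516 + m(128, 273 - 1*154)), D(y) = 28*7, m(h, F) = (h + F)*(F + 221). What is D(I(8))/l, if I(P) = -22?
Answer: -49*I*sqrt(4399)/8798 ≈ -0.36939*I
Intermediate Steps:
m(h, F) = (221 + F)*(F + h) (m(h, F) = (F + h)*(221 + F) = (221 + F)*(F + h))
D(y) = 196
l = 8*I*sqrt(4399) (l = sqrt(-365516 + ((273 - 1*154)**2 + 221*(273 - 1*154) + 221*128 + (273 - 1*154)*128)) = sqrt(-365516 + ((273 - 154)**2 + 221*(273 - 154) + 28288 + (273 - 154)*128)) = sqrt(-365516 + (119**2 + 221*119 + 28288 + 119*128)) = sqrt(-365516 + (14161 + 26299 + 28288 + 15232)) = sqrt(-365516 + 83980) = sqrt(-281536) = 8*I*sqrt(4399) ≈ 530.6*I)
D(I(8))/l = 196/((8*I*sqrt(4399))) = 196*(-I*sqrt(4399)/35192) = -49*I*sqrt(4399)/8798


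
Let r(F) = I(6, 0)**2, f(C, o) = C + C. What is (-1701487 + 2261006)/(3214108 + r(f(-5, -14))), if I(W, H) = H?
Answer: 559519/3214108 ≈ 0.17408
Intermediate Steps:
f(C, o) = 2*C
r(F) = 0 (r(F) = 0**2 = 0)
(-1701487 + 2261006)/(3214108 + r(f(-5, -14))) = (-1701487 + 2261006)/(3214108 + 0) = 559519/3214108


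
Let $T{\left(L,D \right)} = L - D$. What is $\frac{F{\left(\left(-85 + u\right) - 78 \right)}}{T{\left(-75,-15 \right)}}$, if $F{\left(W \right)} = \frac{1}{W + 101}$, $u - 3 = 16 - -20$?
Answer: $\frac{1}{1380} \approx 0.00072464$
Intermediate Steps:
$u = 39$ ($u = 3 + \left(16 - -20\right) = 3 + \left(16 + 20\right) = 3 + 36 = 39$)
$F{\left(W \right)} = \frac{1}{101 + W}$
$\frac{F{\left(\left(-85 + u\right) - 78 \right)}}{T{\left(-75,-15 \right)}} = \frac{1}{\left(101 + \left(\left(-85 + 39\right) - 78\right)\right) \left(-75 - -15\right)} = \frac{1}{\left(101 - 124\right) \left(-75 + 15\right)} = \frac{1}{\left(101 - 124\right) \left(-60\right)} = \frac{1}{-23} \left(- \frac{1}{60}\right) = \left(- \frac{1}{23}\right) \left(- \frac{1}{60}\right) = \frac{1}{1380}$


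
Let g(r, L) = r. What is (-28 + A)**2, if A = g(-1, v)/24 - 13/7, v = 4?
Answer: 25230529/28224 ≈ 893.94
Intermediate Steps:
A = -319/168 (A = -1/24 - 13/7 = -319/168 ≈ -1.8988)
(-28 + A)**2 = (-28 - 319/168)**2 = (-5023/168)**2 = 25230529/28224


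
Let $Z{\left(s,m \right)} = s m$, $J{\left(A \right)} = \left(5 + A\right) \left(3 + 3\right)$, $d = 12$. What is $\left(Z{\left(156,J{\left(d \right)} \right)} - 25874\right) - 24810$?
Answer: $-34772$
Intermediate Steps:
$J{\left(A \right)} = 30 + 6 A$ ($J{\left(A \right)} = \left(5 + A\right) 6 = 30 + 6 A$)
$Z{\left(s,m \right)} = m s$
$\left(Z{\left(156,J{\left(d \right)} \right)} - 25874\right) - 24810 = \left(\left(30 + 6 \cdot 12\right) 156 - 25874\right) - 24810 = \left(\left(30 + 72\right) 156 - 25874\right) - 24810 = \left(102 \cdot 156 - 25874\right) - 24810 = \left(15912 - 25874\right) - 24810 = -9962 - 24810 = -34772$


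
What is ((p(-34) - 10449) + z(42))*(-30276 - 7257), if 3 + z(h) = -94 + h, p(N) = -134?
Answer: 399276054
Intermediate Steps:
z(h) = -97 + h (z(h) = -3 + (-94 + h) = -97 + h)
((p(-34) - 10449) + z(42))*(-30276 - 7257) = ((-134 - 10449) + (-97 + 42))*(-30276 - 7257) = (-10583 - 55)*(-37533) = -10638*(-37533) = 399276054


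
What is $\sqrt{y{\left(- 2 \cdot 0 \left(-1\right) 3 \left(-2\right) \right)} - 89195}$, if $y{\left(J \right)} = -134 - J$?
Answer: $i \sqrt{89329} \approx 298.88 i$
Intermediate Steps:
$\sqrt{y{\left(- 2 \cdot 0 \left(-1\right) 3 \left(-2\right) \right)} - 89195} = \sqrt{\left(-134 - - 2 \cdot 0 \left(-1\right) 3 \left(-2\right)\right) - 89195} = \sqrt{\left(-134 - - 2 \cdot 0 \cdot 3 \left(-2\right)\right) - 89195} = \sqrt{\left(-134 - \left(-2\right) 0 \left(-2\right)\right) - 89195} = \sqrt{\left(-134 - 0 \left(-2\right)\right) - 89195} = \sqrt{\left(-134 - 0\right) - 89195} = \sqrt{\left(-134 + 0\right) - 89195} = \sqrt{-134 - 89195} = \sqrt{-89329} = i \sqrt{89329}$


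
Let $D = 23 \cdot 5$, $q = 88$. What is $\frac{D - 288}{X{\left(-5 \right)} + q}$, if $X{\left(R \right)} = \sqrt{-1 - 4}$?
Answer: $- \frac{15224}{7749} + \frac{173 i \sqrt{5}}{7749} \approx -1.9646 + 0.049921 i$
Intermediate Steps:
$X{\left(R \right)} = i \sqrt{5}$ ($X{\left(R \right)} = \sqrt{-5} = i \sqrt{5}$)
$D = 115$
$\frac{D - 288}{X{\left(-5 \right)} + q} = \frac{115 - 288}{i \sqrt{5} + 88} = - \frac{173}{88 + i \sqrt{5}}$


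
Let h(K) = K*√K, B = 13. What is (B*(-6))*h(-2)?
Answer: 156*I*√2 ≈ 220.62*I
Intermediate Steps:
h(K) = K^(3/2)
(B*(-6))*h(-2) = (13*(-6))*(-2)^(3/2) = -(-156)*I*√2 = 156*I*√2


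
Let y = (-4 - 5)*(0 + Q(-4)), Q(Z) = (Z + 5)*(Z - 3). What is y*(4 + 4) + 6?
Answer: 510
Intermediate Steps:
Q(Z) = (-3 + Z)*(5 + Z) (Q(Z) = (5 + Z)*(-3 + Z) = (-3 + Z)*(5 + Z))
y = 63 (y = (-4 - 5)*(0 + (-15 + (-4)² + 2*(-4))) = -9*(0 + (-15 + 16 - 8)) = -9*(0 - 7) = -9*(-7) = 63)
y*(4 + 4) + 6 = 63*(4 + 4) + 6 = 63*8 + 6 = 504 + 6 = 510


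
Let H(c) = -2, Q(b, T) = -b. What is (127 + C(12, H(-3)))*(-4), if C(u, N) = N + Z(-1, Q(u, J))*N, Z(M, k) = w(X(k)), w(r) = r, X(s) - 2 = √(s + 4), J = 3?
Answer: -484 + 16*I*√2 ≈ -484.0 + 22.627*I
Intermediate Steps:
X(s) = 2 + √(4 + s) (X(s) = 2 + √(s + 4) = 2 + √(4 + s))
Z(M, k) = 2 + √(4 + k)
C(u, N) = N + N*(2 + √(4 - u)) (C(u, N) = N + (2 + √(4 - u))*N = N + N*(2 + √(4 - u)))
(127 + C(12, H(-3)))*(-4) = (127 - 2*(3 + √(4 - 1*12)))*(-4) = (127 - 2*(3 + √(4 - 12)))*(-4) = (127 - 2*(3 + √(-8)))*(-4) = (127 - 2*(3 + 2*I*√2))*(-4) = (127 + (-6 - 4*I*√2))*(-4) = (121 - 4*I*√2)*(-4) = -484 + 16*I*√2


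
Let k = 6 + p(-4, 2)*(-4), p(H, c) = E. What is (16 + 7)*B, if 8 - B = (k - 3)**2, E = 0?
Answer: -23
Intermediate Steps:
p(H, c) = 0
k = 6 (k = 6 + 0*(-4) = 6 + 0 = 6)
B = -1 (B = 8 - (6 - 3)**2 = 8 - 1*3**2 = 8 - 1*9 = 8 - 9 = -1)
(16 + 7)*B = (16 + 7)*(-1) = 23*(-1) = -23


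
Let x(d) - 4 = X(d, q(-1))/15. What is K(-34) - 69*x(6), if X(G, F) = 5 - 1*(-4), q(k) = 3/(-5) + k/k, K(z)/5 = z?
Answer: -2437/5 ≈ -487.40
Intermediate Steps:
K(z) = 5*z
q(k) = ⅖ (q(k) = 3*(-⅕) + 1 = -⅗ + 1 = ⅖)
X(G, F) = 9 (X(G, F) = 5 + 4 = 9)
x(d) = 23/5 (x(d) = 4 + 9/15 = 4 + 9*(1/15) = 4 + ⅗ = 23/5)
K(-34) - 69*x(6) = 5*(-34) - 69*23/5 = -170 - 1587/5 = -2437/5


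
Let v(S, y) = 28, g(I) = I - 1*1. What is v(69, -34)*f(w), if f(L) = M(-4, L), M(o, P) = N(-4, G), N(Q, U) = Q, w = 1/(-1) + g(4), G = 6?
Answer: -112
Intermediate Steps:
g(I) = -1 + I (g(I) = I - 1 = -1 + I)
w = 2 (w = 1/(-1) + (-1 + 4) = -1 + 3 = 2)
M(o, P) = -4
f(L) = -4
v(69, -34)*f(w) = 28*(-4) = -112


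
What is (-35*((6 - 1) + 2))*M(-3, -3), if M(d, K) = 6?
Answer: -1470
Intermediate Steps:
(-35*((6 - 1) + 2))*M(-3, -3) = -35*((6 - 1) + 2)*6 = -35*(5 + 2)*6 = -35*7*6 = -245*6 = -1470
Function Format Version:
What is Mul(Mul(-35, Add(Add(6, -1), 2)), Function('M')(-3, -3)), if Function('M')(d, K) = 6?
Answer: -1470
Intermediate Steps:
Mul(Mul(-35, Add(Add(6, -1), 2)), Function('M')(-3, -3)) = Mul(Mul(-35, Add(Add(6, -1), 2)), 6) = Mul(Mul(-35, Add(5, 2)), 6) = Mul(Mul(-35, 7), 6) = Mul(-245, 6) = -1470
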